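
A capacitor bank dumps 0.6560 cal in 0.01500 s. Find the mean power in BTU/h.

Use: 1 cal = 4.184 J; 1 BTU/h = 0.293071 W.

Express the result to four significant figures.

0.6560 cal × 4.184 → 2.7447 J
P = E / t = 2.7447 J / 0.015 s = 182.98 W
182.98 W ÷ (0.293071 W/BTU/h) = 624.354 BTU/h

624.4 BTU/h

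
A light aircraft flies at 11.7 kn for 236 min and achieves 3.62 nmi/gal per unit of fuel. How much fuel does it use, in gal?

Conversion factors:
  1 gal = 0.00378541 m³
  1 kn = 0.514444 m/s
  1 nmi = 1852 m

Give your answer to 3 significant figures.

11.7 kn → 6.01899 m/s
236 min → 14160 s
d = v × t = 6.01899 × 14160 = 85228.9 m
3.62 nmi/gal → 1.77107×10⁶ m/m³
V = d / (distance per unit fuel) = 85228.9 / 1.77107×10⁶ = 0.0481228 m³
In gal: 0.0481228 / 0.00378541 = 12.7127 gal

12.7 gal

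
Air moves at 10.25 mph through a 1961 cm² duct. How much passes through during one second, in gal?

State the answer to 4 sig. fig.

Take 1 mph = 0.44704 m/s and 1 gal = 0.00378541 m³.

237.4 gal

10.25 mph × 0.44704 = 4.58216 m/s
1961 cm² × 0.0001 = 0.1961 m²
V = v × A × t = 4.58216 m/s × 0.1961 m² × 1 s = 0.898562 m³
0.898562 m³ ÷ (0.00378541 m³/gal) = 237.375 gal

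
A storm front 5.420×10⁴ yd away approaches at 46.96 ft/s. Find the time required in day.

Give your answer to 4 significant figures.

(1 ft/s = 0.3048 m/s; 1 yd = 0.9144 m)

5.420×10⁴ yd × 0.9144 = 49560.5 m
46.96 ft/s × 0.3048 = 14.3134 m/s
t = d / v = 49560.5 m / 14.3134 m/s = 3462.52 s
3462.52 s ÷ (86400 s/day) = 0.0400755 day

0.04008 day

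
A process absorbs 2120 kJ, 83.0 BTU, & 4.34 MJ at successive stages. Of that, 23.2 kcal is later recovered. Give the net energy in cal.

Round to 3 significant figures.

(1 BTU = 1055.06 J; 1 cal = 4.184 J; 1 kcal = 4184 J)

2120 kJ × 1000 = 2.12×10⁶ J
83.0 BTU × 1055.06 = 87570 J
4.34 MJ × 1000000 = 4.34×10⁶ J
23.2 kcal × 4184 = 97068.8 J
Result: 2.12×10⁶ + 87570 + 4.34×10⁶ − 97068.8 = 6.4505×10⁶ J
In cal: 6.4505×10⁶ / 4.184 = 1.54171×10⁶ cal

1.54×10⁶ cal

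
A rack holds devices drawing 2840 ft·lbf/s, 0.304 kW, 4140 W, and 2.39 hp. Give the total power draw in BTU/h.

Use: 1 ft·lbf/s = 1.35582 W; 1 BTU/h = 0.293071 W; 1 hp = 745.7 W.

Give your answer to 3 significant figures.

3.44×10⁴ BTU/h

2840 ft·lbf/s × 1.35582 = 3850.53 W
0.304 kW × 1000 = 304 W
4140 W (already W)
2.39 hp × 745.7 = 1782.22 W
Sum: 3850.53 + 304 + 4140 + 1782.22 = 10076.8 W
In BTU/h: 10076.8 / 0.293071 = 34383.5 BTU/h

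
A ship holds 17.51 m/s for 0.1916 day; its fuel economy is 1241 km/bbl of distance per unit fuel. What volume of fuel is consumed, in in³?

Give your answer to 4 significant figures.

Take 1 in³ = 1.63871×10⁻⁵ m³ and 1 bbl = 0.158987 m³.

0.1916 day → 16554.2 s
d = v × t = 17.51 × 16554.2 = 289864 m
1241 km/bbl → 7.80567×10⁶ m/m³
V = d / (distance per unit fuel) = 289864 / 7.80567×10⁶ = 0.0371351 m³
In in³: 0.0371351 / 1.63871×10⁻⁵ = 2266.12 in³

2266 in³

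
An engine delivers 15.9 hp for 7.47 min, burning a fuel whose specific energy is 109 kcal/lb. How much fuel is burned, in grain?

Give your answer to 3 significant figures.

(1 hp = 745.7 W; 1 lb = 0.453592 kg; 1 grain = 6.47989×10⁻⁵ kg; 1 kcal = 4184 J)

8.16×10⁴ grain

15.9 hp → 11856.6 W
7.47 min → 448.2 s
E = P × t = 11856.6 × 448.2 = 5.31413×10⁶ J
109 kcal/lb → 1.00543×10⁶ J/kg
m = E / e_s = 5.31413×10⁶ / 1.00543×10⁶ = 5.28543 kg
In grain: 5.28543 / 6.47989×10⁻⁵ = 81566.7 grain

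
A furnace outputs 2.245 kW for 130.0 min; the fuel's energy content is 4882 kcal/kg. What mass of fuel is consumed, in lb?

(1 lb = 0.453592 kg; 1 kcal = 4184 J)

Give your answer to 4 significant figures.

2.245 kW → 2245 W
130.0 min → 7800 s
E = P × t = 2245 × 7800 = 1.7511×10⁷ J
4882 kcal/kg → 2.04263×10⁷ J/kg
m = E / e_s = 1.7511×10⁷ / 2.04263×10⁷ = 0.857277 kg
In lb: 0.857277 / 0.453592 = 1.88997 lb

1.890 lb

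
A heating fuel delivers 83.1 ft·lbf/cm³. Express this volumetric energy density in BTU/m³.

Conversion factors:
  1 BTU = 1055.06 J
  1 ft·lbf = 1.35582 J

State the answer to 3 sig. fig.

83.1 ft·lbf/cm³ × 1.35582 J/ft·lbf ÷ 10⁻⁶ m³/cm³ = 1.12669×10⁸ J/m³
1.12669×10⁸ J/m³ ÷ 1055.06 J/BTU = 106789 BTU/m³

1.07×10⁵ BTU/m³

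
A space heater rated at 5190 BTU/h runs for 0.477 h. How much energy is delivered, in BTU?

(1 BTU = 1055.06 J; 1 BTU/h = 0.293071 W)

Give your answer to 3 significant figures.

5190 BTU/h × 0.293071 → 1521.04 W
0.477 h × 3600 → 1717.2 s
E = P × t = 1521.04 W × 1717.2 s = 2.61193×10⁶ J
2.61193×10⁶ J ÷ (1055.06 J/BTU) = 2475.62 BTU

2480 BTU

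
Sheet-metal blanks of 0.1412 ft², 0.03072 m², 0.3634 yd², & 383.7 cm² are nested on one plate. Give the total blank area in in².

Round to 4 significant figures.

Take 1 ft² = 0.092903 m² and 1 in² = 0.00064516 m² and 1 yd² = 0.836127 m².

0.1412 ft² × 0.092903 → 0.0131179 m²
0.03072 m² (already m²)
0.3634 yd² × 0.836127 → 0.303849 m²
383.7 cm² × 0.0001 → 0.03837 m²
Combined: 0.0131179 + 0.03072 + 0.303849 + 0.03837 = 0.386057 m²
In in²: 0.386057 / 0.00064516 = 598.39 in²

598.4 in²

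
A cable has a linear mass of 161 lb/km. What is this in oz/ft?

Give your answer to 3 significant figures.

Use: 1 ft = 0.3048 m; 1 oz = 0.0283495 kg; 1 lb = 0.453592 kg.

0.785 oz/ft

161 lb/km × 0.453592 kg/lb ÷ 1000 m/km = 0.0730283 kg/m
0.0730283 kg/m ÷ 0.0283495 kg/oz × 0.3048 m/ft = 0.785165 oz/ft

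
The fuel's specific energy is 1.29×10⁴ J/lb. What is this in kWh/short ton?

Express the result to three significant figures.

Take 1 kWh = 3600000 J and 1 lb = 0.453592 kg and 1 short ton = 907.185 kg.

7.17 kWh/short ton

1.29×10⁴ J/lb ÷ 0.453592 kg/lb = 28439.7 J/kg
28439.7 J/kg ÷ 3600000 J/kWh × 907.185 kg/short ton = 7.16669 kWh/short ton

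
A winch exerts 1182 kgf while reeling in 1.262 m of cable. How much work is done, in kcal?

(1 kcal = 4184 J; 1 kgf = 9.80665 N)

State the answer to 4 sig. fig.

1182 kgf × 9.80665 = 11591.5 N
W = F × d = 11591.5 N × 1.262 m = 14628.5 J
14628.5 J ÷ (4184 J/kcal) = 3.4963 kcal

3.496 kcal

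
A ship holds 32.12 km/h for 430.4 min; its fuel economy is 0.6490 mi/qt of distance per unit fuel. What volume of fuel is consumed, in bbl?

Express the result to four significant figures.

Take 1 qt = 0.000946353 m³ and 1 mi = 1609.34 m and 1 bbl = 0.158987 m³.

32.12 km/h → 8.92222 m/s
430.4 min → 25824 s
d = v × t = 8.92222 × 25824 = 230407 m
0.6490 mi/qt → 1.10367×10⁶ m/m³
V = d / (distance per unit fuel) = 230407 / 1.10367×10⁶ = 0.208764 m³
In bbl: 0.208764 / 0.158987 = 1.31309 bbl

1.313 bbl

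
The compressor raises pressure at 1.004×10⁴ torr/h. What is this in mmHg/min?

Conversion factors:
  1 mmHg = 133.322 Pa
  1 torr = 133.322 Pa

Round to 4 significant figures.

1.004×10⁴ torr/h × 133.322 Pa/torr ÷ 3600 s/h = 371.82 Pa/s
371.82 Pa/s ÷ 133.322 Pa/mmHg × 60 s/min = 167.333 mmHg/min

167.3 mmHg/min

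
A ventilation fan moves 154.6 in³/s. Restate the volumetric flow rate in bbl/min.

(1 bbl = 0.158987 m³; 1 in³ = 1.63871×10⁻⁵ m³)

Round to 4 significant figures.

154.6 in³/s × 1.63871×10⁻⁵ m³/in³ = 0.00253345 m³/s
0.00253345 m³/s ÷ 0.158987 m³/bbl × 60 s/min = 0.956097 bbl/min

0.9561 bbl/min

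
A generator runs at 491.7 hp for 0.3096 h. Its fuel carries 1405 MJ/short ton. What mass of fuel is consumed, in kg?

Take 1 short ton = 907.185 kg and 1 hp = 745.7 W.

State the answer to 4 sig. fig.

263.9 kg

491.7 hp → 366661 W
0.3096 h → 1114.56 s
E = P × t = 366661 × 1114.56 = 4.08666×10⁸ J
1405 MJ/short ton → 1.54875×10⁶ J/kg
m = E / e_s = 4.08666×10⁸ / 1.54875×10⁶ = 263.868 kg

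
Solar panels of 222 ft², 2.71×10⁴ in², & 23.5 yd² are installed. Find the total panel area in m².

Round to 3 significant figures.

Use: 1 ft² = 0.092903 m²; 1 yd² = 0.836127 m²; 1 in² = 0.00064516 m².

57.8 m²

222 ft² × 0.092903 → 20.6245 m²
2.71×10⁴ in² × 0.00064516 → 17.4838 m²
23.5 yd² × 0.836127 → 19.649 m²
Sum: 20.6245 + 17.4838 + 19.649 = 57.7573 m²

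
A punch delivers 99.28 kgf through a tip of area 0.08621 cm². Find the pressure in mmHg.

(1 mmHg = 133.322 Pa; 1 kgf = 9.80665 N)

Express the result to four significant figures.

8.471×10⁵ mmHg

99.28 kgf × 9.80665 → 973.604 N
0.08621 cm² × 0.0001 → 8.621×10⁻⁶ m²
P = F / A = 973.604 N / 8.621×10⁻⁶ m² = 1.12934×10⁸ Pa
1.12934×10⁸ Pa ÷ (133.322 Pa/mmHg) = 847077 mmHg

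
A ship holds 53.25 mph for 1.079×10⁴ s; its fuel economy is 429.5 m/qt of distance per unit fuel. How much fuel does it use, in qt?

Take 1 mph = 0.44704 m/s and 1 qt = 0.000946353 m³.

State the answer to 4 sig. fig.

53.25 mph → 23.8049 m/s
d = v × t = 23.8049 × 10790 = 256855 m
429.5 m/qt → 453848 m/m³
V = d / (distance per unit fuel) = 256855 / 453848 = 0.565949 m³
In qt: 0.565949 / 0.000946353 = 598.032 qt

598.0 qt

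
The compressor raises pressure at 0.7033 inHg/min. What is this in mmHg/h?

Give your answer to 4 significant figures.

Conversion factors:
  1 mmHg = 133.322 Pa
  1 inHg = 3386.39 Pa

1072 mmHg/h

0.7033 inHg/min × 3386.39 Pa/inHg ÷ 60 s/min = 39.6941 Pa/s
39.6941 Pa/s ÷ 133.322 Pa/mmHg × 3600 s/h = 1071.83 mmHg/h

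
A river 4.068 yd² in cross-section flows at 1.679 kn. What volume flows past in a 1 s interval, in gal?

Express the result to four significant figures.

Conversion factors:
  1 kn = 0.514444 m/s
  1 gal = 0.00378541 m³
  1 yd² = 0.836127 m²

776.1 gal

1.679 kn × 0.514444 → 0.863751 m/s
4.068 yd² × 0.836127 → 3.40136 m²
V = v × A × t = 0.863751 m/s × 3.40136 m² × 1 s = 2.93793 m³
2.93793 m³ ÷ (0.00378541 m³/gal) = 776.119 gal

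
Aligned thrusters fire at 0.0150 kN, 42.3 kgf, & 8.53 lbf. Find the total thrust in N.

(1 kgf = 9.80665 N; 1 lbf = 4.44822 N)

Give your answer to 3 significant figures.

468 N

0.0150 kN × 1000 = 15 N
42.3 kgf × 9.80665 = 414.821 N
8.53 lbf × 4.44822 = 37.9433 N
Sum: 15 + 414.821 + 37.9433 = 467.764 N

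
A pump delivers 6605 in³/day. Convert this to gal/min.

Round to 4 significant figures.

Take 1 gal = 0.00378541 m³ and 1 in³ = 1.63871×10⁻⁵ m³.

0.01986 gal/min

6605 in³/day × 1.63871×10⁻⁵ m³/in³ ÷ 86400 s/day = 1.25274×10⁻⁶ m³/s
1.25274×10⁻⁶ m³/s ÷ 0.00378541 m³/gal × 60 s/min = 0.0198563 gal/min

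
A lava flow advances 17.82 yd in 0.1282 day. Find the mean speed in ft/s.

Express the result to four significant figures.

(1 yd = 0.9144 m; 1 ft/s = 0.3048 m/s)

0.004826 ft/s

17.82 yd × 0.9144 → 16.2946 m
0.1282 day × 86400 → 11076.5 s
v = d / t = 16.2946 m / 11076.5 s = 0.0014711 m/s
0.0014711 m/s ÷ (0.3048 m/s/ft/s) = 0.00482644 ft/s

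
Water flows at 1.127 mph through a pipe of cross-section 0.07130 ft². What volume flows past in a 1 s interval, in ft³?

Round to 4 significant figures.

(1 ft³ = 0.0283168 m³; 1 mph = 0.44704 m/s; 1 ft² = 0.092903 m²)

0.1179 ft³

1.127 mph × 0.44704 → 0.503814 m/s
0.07130 ft² × 0.092903 → 0.00662398 m²
V = v × A × t = 0.503814 m/s × 0.00662398 m² × 1 s = 0.00333725 m³
0.00333725 m³ ÷ (0.0283168 m³/ft³) = 0.117854 ft³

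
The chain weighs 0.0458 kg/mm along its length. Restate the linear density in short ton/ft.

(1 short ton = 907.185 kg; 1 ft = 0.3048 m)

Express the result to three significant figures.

0.0154 short ton/ft

0.0458 kg/mm ÷ 0.001 m/mm = 45.8 kg/m
45.8 kg/m ÷ 907.185 kg/short ton × 0.3048 m/ft = 0.0153881 short ton/ft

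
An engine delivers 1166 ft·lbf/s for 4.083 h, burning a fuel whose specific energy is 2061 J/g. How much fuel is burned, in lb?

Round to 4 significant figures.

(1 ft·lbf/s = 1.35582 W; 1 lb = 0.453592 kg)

1166 ft·lbf/s → 1580.89 W
4.083 h → 14698.8 s
E = P × t = 1580.89 × 14698.8 = 2.32372×10⁷ J
2061 J/g → 2.061×10⁶ J/kg
m = E / e_s = 2.32372×10⁷ / 2.061×10⁶ = 11.2747 kg
In lb: 11.2747 / 0.453592 = 24.8565 lb

24.86 lb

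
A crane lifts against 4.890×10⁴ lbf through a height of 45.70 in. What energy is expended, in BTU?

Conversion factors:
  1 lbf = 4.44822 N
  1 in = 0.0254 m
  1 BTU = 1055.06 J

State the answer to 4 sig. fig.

239.3 BTU

4.890×10⁴ lbf × 4.44822 = 217518 N
45.70 in × 0.0254 = 1.16078 m
W = F × d = 217518 N × 1.16078 m = 252491 J
252491 J ÷ (1055.06 J/BTU) = 239.314 BTU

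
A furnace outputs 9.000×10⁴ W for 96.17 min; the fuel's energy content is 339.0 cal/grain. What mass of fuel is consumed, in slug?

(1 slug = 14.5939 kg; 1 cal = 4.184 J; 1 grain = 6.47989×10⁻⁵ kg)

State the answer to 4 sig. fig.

1.626 slug

96.17 min → 5770.2 s
E = P × t = 90000 × 5770.2 = 5.19318×10⁸ J
339.0 cal/grain → 2.18889×10⁷ J/kg
m = E / e_s = 5.19318×10⁸ / 2.18889×10⁷ = 23.7252 kg
In slug: 23.7252 / 14.5939 = 1.62569 slug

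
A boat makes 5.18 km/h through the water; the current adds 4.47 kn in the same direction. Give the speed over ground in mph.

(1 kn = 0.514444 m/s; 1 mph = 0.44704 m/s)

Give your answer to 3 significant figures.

8.36 mph

5.18 km/h × (1/3.6) = 1.43889 m/s
4.47 kn × 0.514444 = 2.29956 m/s
Combined: 1.43889 + 2.29956 = 3.73845 m/s
In mph: 3.73845 / 0.44704 = 8.36267 mph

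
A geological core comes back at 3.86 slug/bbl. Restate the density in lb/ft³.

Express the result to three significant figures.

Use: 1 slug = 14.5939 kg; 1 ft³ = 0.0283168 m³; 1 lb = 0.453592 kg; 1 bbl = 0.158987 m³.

3.86 slug/bbl × 14.5939 kg/slug ÷ 0.158987 m³/bbl = 354.321 kg/m³
354.321 kg/m³ ÷ 0.453592 kg/lb × 0.0283168 m³/ft³ = 22.1195 lb/ft³

22.1 lb/ft³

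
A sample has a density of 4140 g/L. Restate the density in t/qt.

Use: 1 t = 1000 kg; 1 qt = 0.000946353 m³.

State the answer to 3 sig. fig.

0.00392 t/qt

4140 g/L × 0.001 kg/g ÷ 0.001 m³/L = 4140 kg/m³
4140 kg/m³ ÷ 1000 kg/t × 0.000946353 m³/qt = 0.0039179 t/qt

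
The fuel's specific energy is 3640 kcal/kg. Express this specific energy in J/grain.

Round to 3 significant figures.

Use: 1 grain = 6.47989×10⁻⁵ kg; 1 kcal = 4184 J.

3640 kcal/kg × 4184 J/kcal = 1.52298×10⁷ J/kg
1.52298×10⁷ J/kg × 6.47989×10⁻⁵ kg/grain = 986.874 J/grain

987 J/grain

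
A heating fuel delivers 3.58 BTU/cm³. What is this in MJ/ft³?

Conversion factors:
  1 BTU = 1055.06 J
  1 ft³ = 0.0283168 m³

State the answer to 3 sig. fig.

107 MJ/ft³

3.58 BTU/cm³ × 1055.06 J/BTU ÷ 10⁻⁶ m³/cm³ = 3.77711×10⁹ J/m³
3.77711×10⁹ J/m³ ÷ 1000000 J/MJ × 0.0283168 m³/ft³ = 106.956 MJ/ft³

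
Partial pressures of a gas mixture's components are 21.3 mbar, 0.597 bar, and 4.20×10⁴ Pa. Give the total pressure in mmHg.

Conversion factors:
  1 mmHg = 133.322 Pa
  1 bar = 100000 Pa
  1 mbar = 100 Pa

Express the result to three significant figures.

779 mmHg

21.3 mbar × 100 → 2130 Pa
0.597 bar × 100000 → 59700 Pa
4.20×10⁴ Pa (already Pa)
Total: 2130 + 59700 + 42000 = 103830 Pa
In mmHg: 103830 / 133.322 = 778.791 mmHg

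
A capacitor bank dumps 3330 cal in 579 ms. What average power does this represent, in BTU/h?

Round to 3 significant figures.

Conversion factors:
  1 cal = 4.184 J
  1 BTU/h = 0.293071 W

3330 cal × 4.184 = 13932.7 J
579 ms × 0.001 = 0.579 s
P = E / t = 13932.7 J / 0.579 s = 24063.4 W
24063.4 W ÷ (0.293071 W/BTU/h) = 82107.7 BTU/h

8.21×10⁴ BTU/h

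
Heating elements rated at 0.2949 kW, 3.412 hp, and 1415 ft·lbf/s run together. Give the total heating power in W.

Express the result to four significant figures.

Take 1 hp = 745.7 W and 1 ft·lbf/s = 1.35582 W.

0.2949 kW × 1000 → 294.9 W
3.412 hp × 745.7 → 2544.33 W
1415 ft·lbf/s × 1.35582 → 1918.49 W
Combined: 294.9 + 2544.33 + 1918.49 = 4757.72 W

4758 W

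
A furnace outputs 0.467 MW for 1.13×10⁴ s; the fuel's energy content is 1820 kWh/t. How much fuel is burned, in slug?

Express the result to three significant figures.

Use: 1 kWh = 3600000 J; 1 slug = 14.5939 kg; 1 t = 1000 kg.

55.2 slug

0.467 MW → 467000 W
E = P × t = 467000 × 11300 = 5.2771×10⁹ J
1820 kWh/t → 6.552×10⁶ J/kg
m = E / e_s = 5.2771×10⁹ / 6.552×10⁶ = 805.418 kg
In slug: 805.418 / 14.5939 = 55.1887 slug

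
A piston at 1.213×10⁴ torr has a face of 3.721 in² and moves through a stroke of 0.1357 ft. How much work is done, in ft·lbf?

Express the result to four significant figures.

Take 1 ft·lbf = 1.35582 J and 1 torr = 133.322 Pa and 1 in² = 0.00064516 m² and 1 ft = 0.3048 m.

118.4 ft·lbf

1.213×10⁴ torr → 1.6172×10⁶ Pa
3.721 in² → 0.00240064 m²
F = P × A = 1.6172×10⁶ × 0.00240064 = 3882.32 N
0.1357 ft → 0.0413614 m
W = F × d = 3882.32 × 0.0413614 = 160.578 J
In ft·lbf: 160.578 / 1.35582 = 118.436 ft·lbf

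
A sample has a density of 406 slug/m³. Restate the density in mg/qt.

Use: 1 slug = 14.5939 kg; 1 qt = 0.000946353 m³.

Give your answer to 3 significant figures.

5.61×10⁶ mg/qt

406 slug/m³ × 14.5939 kg/slug = 5925.12 kg/m³
5925.12 kg/m³ ÷ 10⁻⁶ kg/mg × 0.000946353 m³/qt = 5.60726×10⁶ mg/qt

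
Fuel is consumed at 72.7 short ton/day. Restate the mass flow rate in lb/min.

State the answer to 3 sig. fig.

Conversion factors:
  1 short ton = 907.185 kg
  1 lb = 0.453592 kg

72.7 short ton/day × 907.185 kg/short ton ÷ 86400 s/day = 0.763337 kg/s
0.763337 kg/s ÷ 0.453592 kg/lb × 60 s/min = 100.972 lb/min

101 lb/min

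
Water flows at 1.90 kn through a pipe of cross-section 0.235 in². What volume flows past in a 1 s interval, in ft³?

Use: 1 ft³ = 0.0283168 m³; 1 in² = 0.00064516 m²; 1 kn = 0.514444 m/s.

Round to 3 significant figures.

0.00523 ft³

1.90 kn × 0.514444 → 0.977444 m/s
0.235 in² × 0.00064516 → 1.51613×10⁻⁴ m²
V = v × A × t = 0.977444 m/s × 1.51613×10⁻⁴ m² × 1 s = 1.48193×10⁻⁴ m³
1.48193×10⁻⁴ m³ ÷ (0.0283168 m³/ft³) = 0.0052334 ft³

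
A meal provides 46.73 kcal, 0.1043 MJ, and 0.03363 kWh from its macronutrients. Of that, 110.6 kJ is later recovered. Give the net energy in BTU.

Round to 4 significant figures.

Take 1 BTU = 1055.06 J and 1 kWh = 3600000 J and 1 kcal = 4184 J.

46.73 kcal × 4184 = 195518 J
0.1043 MJ × 1000000 = 104300 J
0.03363 kWh × 3600000 = 121068 J
110.6 kJ × 1000 = 110600 J
Sum: 195518 + 104300 + 121068 − 110600 = 310286 J
In BTU: 310286 / 1055.06 = 294.093 BTU

294.1 BTU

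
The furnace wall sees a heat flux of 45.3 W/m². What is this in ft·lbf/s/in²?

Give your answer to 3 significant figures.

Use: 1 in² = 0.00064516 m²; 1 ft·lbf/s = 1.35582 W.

0.0216 ft·lbf/s/in²

45.3 W/m² is already 45.3 W/m²
45.3 W/m² ÷ 1.35582 W/ft·lbf/s × 0.00064516 m²/in² = 0.0215558 ft·lbf/s/in²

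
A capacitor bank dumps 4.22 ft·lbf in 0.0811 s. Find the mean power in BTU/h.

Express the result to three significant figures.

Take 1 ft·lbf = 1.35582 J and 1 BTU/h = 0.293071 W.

241 BTU/h

4.22 ft·lbf × 1.35582 → 5.72156 J
P = E / t = 5.72156 J / 0.0811 s = 70.5494 W
70.5494 W ÷ (0.293071 W/BTU/h) = 240.725 BTU/h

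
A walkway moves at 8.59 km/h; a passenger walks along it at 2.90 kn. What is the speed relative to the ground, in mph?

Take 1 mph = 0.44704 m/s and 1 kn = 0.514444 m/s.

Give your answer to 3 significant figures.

8.67 mph

8.59 km/h × (1/3.6) = 2.38611 m/s
2.90 kn × 0.514444 = 1.49189 m/s
Combined: 2.38611 + 1.49189 = 3.878 m/s
In mph: 3.878 / 0.44704 = 8.67484 mph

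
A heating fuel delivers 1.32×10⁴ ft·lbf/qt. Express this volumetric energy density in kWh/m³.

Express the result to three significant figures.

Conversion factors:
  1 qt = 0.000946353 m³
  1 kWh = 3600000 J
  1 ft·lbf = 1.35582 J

1.32×10⁴ ft·lbf/qt × 1.35582 J/ft·lbf ÷ 0.000946353 m³/qt = 1.89114×10⁷ J/m³
1.89114×10⁷ J/m³ ÷ 3600000 J/kWh = 5.25317 kWh/m³

5.25 kWh/m³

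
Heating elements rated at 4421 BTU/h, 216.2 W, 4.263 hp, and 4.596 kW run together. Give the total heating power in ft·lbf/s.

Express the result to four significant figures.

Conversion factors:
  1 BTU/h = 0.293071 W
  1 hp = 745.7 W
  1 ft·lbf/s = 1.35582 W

6850 ft·lbf/s

4421 BTU/h × 0.293071 = 1295.67 W
216.2 W (already W)
4.263 hp × 745.7 = 3178.92 W
4.596 kW × 1000 = 4596 W
Sum: 1295.67 + 216.2 + 3178.92 + 4596 = 9286.79 W
In ft·lbf/s: 9286.79 / 1.35582 = 6849.57 ft·lbf/s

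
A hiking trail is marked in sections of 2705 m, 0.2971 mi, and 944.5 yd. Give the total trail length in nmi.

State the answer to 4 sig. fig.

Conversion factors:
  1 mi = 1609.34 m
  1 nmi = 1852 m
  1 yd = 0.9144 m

2.185 nmi

2705 m (already m)
0.2971 mi × 1609.34 = 478.135 m
944.5 yd × 0.9144 = 863.651 m
Total: 2705 + 478.135 + 863.651 = 4046.79 m
In nmi: 4046.79 / 1852 = 2.18509 nmi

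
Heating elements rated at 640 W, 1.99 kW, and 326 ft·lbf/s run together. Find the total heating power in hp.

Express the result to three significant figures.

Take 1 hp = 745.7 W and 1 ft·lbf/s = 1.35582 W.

4.12 hp

640 W (already W)
1.99 kW × 1000 = 1990 W
326 ft·lbf/s × 1.35582 = 441.997 W
Total: 640 + 1990 + 441.997 = 3072 W
In hp: 3072 / 745.7 = 4.11962 hp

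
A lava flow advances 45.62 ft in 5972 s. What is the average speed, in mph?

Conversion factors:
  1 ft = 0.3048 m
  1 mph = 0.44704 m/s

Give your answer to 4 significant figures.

0.005208 mph

45.62 ft × 0.3048 = 13.905 m
v = d / t = 13.905 m / 5972 s = 0.00232837 m/s
0.00232837 m/s ÷ (0.44704 m/s/mph) = 0.00520842 mph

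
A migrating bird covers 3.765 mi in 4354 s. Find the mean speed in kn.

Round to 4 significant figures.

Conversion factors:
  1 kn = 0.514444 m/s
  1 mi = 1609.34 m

2.705 kn

3.765 mi × 1609.34 → 6059.17 m
v = d / t = 6059.17 m / 4354 s = 1.39163 m/s
1.39163 m/s ÷ (0.514444 m/s/kn) = 2.70511 kn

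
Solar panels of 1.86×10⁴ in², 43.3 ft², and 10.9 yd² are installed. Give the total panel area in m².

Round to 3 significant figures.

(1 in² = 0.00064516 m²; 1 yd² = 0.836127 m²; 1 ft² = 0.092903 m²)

25.1 m²

1.86×10⁴ in² × 0.00064516 → 12 m²
43.3 ft² × 0.092903 → 4.0227 m²
10.9 yd² × 0.836127 → 9.11378 m²
Total: 12 + 4.0227 + 9.11378 = 25.1365 m²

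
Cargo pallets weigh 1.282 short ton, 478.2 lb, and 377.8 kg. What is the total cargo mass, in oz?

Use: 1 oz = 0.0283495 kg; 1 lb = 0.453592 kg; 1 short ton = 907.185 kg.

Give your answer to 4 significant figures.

1.282 short ton × 907.185 = 1163.01 kg
478.2 lb × 0.453592 = 216.908 kg
377.8 kg (already kg)
Combined: 1163.01 + 216.908 + 377.8 = 1757.72 kg
In oz: 1757.72 / 0.0283495 = 62001.8 oz

6.200×10⁴ oz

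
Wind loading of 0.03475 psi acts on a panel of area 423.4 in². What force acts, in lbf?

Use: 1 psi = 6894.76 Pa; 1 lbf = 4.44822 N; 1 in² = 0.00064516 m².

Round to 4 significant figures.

14.71 lbf

0.03475 psi × 6894.76 → 239.593 Pa
423.4 in² × 0.00064516 → 0.273161 m²
F = P × A = 239.593 Pa × 0.273161 m² = 65.4475 N
65.4475 N ÷ (4.44822 N/lbf) = 14.7132 lbf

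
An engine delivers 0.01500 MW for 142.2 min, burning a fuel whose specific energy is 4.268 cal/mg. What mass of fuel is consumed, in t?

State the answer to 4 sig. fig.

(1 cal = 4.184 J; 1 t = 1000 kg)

0.01500 MW → 15000 W
142.2 min → 8532 s
E = P × t = 15000 × 8532 = 1.2798×10⁸ J
4.268 cal/mg → 1.78573×10⁷ J/kg
m = E / e_s = 1.2798×10⁸ / 1.78573×10⁷ = 7.16682 kg
In t: 7.16682 / 1000 = 0.00716682 t

0.007167 t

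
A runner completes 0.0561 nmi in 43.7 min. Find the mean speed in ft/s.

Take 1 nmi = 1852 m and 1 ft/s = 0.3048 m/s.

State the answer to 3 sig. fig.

0.0561 nmi × 1852 = 103.897 m
43.7 min × 60 = 2622 s
v = d / t = 103.897 m / 2622 s = 0.0396251 m/s
0.0396251 m/s ÷ (0.3048 m/s/ft/s) = 0.130004 ft/s

0.130 ft/s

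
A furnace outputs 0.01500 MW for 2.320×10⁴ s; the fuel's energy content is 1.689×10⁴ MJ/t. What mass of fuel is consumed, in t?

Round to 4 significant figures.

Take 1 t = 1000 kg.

0.02060 t

0.01500 MW → 15000 W
E = P × t = 15000 × 23200 = 3.48×10⁸ J
1.689×10⁴ MJ/t → 1.689×10⁷ J/kg
m = E / e_s = 3.48×10⁸ / 1.689×10⁷ = 20.6039 kg
In t: 20.6039 / 1000 = 0.0206039 t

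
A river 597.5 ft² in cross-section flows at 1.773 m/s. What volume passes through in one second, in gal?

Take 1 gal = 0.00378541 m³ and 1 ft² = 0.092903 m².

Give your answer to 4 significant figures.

597.5 ft² × 0.092903 = 55.5095 m²
V = v × A × t = 1.773 m/s × 55.5095 m² × 1 s = 98.4183 m³
98.4183 m³ ÷ (0.00378541 m³/gal) = 25999.4 gal

2.600×10⁴ gal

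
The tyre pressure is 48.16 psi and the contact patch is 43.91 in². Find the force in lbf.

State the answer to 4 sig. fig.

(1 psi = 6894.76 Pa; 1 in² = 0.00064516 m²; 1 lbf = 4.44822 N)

48.16 psi × 6894.76 = 332052 Pa
43.91 in² × 0.00064516 = 0.028329 m²
F = P × A = 332052 Pa × 0.028329 m² = 9406.7 N
9406.7 N ÷ (4.44822 N/lbf) = 2114.71 lbf

2115 lbf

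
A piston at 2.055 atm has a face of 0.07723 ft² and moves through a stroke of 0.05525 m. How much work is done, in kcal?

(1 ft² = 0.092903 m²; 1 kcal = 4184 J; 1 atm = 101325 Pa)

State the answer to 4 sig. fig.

2.055 atm → 208223 Pa
0.07723 ft² → 0.0071749 m²
F = P × A = 208223 × 0.0071749 = 1493.98 N
W = F × d = 1493.98 × 0.05525 = 82.5424 J
In kcal: 82.5424 / 4184 = 0.0197281 kcal

0.01973 kcal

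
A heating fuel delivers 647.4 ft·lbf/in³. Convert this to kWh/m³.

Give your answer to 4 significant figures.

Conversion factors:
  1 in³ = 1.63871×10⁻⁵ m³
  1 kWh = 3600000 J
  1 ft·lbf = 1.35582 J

14.88 kWh/m³

647.4 ft·lbf/in³ × 1.35582 J/ft·lbf ÷ 1.63871×10⁻⁵ m³/in³ = 5.3564×10⁷ J/m³
5.3564×10⁷ J/m³ ÷ 3600000 J/kWh = 14.8789 kWh/m³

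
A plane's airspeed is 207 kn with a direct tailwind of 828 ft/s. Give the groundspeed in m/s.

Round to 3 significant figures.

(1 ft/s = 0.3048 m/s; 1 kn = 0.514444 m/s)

207 kn × 0.514444 = 106.49 m/s
828 ft/s × 0.3048 = 252.374 m/s
Sum: 106.49 + 252.374 = 358.864 m/s

359 m/s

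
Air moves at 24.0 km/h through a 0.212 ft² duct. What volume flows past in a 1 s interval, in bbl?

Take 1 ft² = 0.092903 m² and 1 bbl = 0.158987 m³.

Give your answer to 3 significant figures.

0.826 bbl

24.0 km/h × (1/3.6) → 6.66667 m/s
0.212 ft² × 0.092903 → 0.0196954 m²
V = v × A × t = 6.66667 m/s × 0.0196954 m² × 1 s = 0.131303 m³
0.131303 m³ ÷ (0.158987 m³/bbl) = 0.825873 bbl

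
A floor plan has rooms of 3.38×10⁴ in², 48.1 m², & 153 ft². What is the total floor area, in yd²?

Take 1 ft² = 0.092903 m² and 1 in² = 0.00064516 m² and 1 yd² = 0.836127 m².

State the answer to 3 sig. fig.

101 yd²

3.38×10⁴ in² × 0.00064516 = 21.8064 m²
48.1 m² (already m²)
153 ft² × 0.092903 = 14.2142 m²
Sum: 21.8064 + 48.1 + 14.2142 = 84.1206 m²
In yd²: 84.1206 / 0.836127 = 100.607 yd²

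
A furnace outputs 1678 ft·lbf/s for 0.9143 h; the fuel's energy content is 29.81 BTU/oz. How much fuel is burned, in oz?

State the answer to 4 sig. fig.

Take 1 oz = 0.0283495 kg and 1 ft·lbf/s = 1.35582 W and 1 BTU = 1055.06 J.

1678 ft·lbf/s → 2275.07 W
0.9143 h → 3291.48 s
E = P × t = 2275.07 × 3291.48 = 7.48835×10⁶ J
29.81 BTU/oz → 1.10941×10⁶ J/kg
m = E / e_s = 7.48835×10⁶ / 1.10941×10⁶ = 6.74985 kg
In oz: 6.74985 / 0.0283495 = 238.094 oz

238.1 oz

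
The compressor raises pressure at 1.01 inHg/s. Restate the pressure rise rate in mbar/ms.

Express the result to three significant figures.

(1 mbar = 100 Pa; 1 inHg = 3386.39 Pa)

0.0342 mbar/ms

1.01 inHg/s × 3386.39 Pa/inHg = 3420.25 Pa/s
3420.25 Pa/s ÷ 100 Pa/mbar × 0.001 s/ms = 0.0342025 mbar/ms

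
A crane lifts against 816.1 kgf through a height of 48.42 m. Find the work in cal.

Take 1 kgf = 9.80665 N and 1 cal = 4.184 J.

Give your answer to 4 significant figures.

9.262×10⁴ cal

816.1 kgf × 9.80665 → 8003.21 N
W = F × d = 8003.21 N × 48.42 m = 387515 J
387515 J ÷ (4.184 J/cal) = 92618.3 cal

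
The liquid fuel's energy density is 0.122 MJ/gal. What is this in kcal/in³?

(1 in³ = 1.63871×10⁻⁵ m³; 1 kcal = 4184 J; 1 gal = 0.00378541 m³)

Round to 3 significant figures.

0.126 kcal/in³

0.122 MJ/gal × 1000000 J/MJ ÷ 0.00378541 m³/gal = 3.2229×10⁷ J/m³
3.2229×10⁷ J/m³ ÷ 4184 J/kcal × 1.63871×10⁻⁵ m³/in³ = 0.126228 kcal/in³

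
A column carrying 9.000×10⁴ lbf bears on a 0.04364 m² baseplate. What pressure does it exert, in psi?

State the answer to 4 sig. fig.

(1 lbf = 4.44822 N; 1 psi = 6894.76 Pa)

1331 psi

9.000×10⁴ lbf × 4.44822 → 400340 N
P = F / A = 400340 N / 0.04364 m² = 9.17369×10⁶ Pa
9.17369×10⁶ Pa ÷ (6894.76 Pa/psi) = 1330.53 psi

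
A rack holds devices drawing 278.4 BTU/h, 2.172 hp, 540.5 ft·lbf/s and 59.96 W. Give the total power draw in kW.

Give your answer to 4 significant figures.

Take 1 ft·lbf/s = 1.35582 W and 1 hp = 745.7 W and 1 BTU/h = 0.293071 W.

278.4 BTU/h × 0.293071 = 81.591 W
2.172 hp × 745.7 = 1619.66 W
540.5 ft·lbf/s × 1.35582 = 732.821 W
59.96 W (already W)
Total: 81.591 + 1619.66 + 732.821 + 59.96 = 2494.03 W
In kW: 2494.03 / 1000 = 2.49403 kW

2.494 kW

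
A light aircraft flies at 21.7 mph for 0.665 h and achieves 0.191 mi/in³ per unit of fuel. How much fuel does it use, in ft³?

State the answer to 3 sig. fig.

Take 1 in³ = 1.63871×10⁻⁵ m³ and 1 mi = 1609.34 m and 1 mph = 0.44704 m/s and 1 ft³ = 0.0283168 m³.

21.7 mph → 9.70077 m/s
0.665 h → 2394 s
d = v × t = 9.70077 × 2394 = 23223.6 m
0.191 mi/in³ → 1.87577×10⁷ m/m³
V = d / (distance per unit fuel) = 23223.6 / 1.87577×10⁷ = 0.00123808 m³
In ft³: 0.00123808 / 0.0283168 = 0.0437225 ft³

0.0437 ft³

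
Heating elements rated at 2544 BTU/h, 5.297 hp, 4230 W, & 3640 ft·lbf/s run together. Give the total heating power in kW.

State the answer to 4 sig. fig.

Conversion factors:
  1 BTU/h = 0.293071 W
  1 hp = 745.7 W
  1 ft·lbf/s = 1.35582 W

13.86 kW

2544 BTU/h × 0.293071 = 745.573 W
5.297 hp × 745.7 = 3949.97 W
4230 W (already W)
3640 ft·lbf/s × 1.35582 = 4935.18 W
Combined: 745.573 + 3949.97 + 4230 + 4935.18 = 13860.7 W
In kW: 13860.7 / 1000 = 13.8607 kW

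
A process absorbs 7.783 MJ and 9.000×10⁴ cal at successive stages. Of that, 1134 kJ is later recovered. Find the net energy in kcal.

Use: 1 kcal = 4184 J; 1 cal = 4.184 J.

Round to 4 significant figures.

7.783 MJ × 1000000 = 7.783×10⁶ J
9.000×10⁴ cal × 4.184 = 376560 J
1134 kJ × 1000 = 1.134×10⁶ J
Net: 7.783×10⁶ + 376560 − 1.134×10⁶ = 7.02556×10⁶ J
In kcal: 7.02556×10⁶ / 4184 = 1679.15 kcal

1679 kcal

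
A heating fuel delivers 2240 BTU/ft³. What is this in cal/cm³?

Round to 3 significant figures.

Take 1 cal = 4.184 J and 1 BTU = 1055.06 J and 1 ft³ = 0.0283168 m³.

19.9 cal/cm³

2240 BTU/ft³ × 1055.06 J/BTU ÷ 0.0283168 m³/ft³ = 8.34605×10⁷ J/m³
8.34605×10⁷ J/m³ ÷ 4.184 J/cal × 10⁻⁶ m³/cm³ = 19.9475 cal/cm³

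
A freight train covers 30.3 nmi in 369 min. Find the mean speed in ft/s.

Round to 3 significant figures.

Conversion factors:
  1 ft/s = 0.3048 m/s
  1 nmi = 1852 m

8.32 ft/s

30.3 nmi × 1852 → 56115.6 m
369 min × 60 → 22140 s
v = d / t = 56115.6 m / 22140 s = 2.53458 m/s
2.53458 m/s ÷ (0.3048 m/s/ft/s) = 8.31555 ft/s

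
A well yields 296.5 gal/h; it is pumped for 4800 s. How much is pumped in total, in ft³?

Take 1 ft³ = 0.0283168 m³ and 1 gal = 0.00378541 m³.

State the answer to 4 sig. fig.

296.5 gal/h → 3.11771×10⁻⁴ m³/s
V = Q × t = 3.11771×10⁻⁴ × 4800 = 1.4965 m³
In ft³: 1.4965 / 0.0283168 = 52.8485 ft³

52.85 ft³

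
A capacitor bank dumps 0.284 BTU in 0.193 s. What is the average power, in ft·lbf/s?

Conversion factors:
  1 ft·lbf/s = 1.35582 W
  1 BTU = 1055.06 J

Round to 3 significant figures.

1150 ft·lbf/s

0.284 BTU × 1055.06 → 299.637 J
P = E / t = 299.637 J / 0.193 s = 1552.52 W
1552.52 W ÷ (1.35582 W/ft·lbf/s) = 1145.08 ft·lbf/s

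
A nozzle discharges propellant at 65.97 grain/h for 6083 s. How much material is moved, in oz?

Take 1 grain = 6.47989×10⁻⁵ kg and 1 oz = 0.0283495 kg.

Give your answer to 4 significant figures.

65.97 grain/h → 1.18744×10⁻⁶ kg/s
m = ṁ × t = 1.18744×10⁻⁶ × 6083 = 0.0072232 kg
In oz: 0.0072232 / 0.0283495 = 0.254791 oz

0.2548 oz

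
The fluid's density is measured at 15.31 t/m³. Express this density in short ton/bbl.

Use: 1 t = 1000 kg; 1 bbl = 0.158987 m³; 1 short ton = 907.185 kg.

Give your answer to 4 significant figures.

2.683 short ton/bbl

15.31 t/m³ × 1000 kg/t = 15310 kg/m³
15310 kg/m³ ÷ 907.185 kg/short ton × 0.158987 m³/bbl = 2.68313 short ton/bbl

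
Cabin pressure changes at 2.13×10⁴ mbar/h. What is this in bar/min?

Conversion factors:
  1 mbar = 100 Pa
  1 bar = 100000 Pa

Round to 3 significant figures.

0.355 bar/min

2.13×10⁴ mbar/h × 100 Pa/mbar ÷ 3600 s/h = 591.667 Pa/s
591.667 Pa/s ÷ 100000 Pa/bar × 60 s/min = 0.355 bar/min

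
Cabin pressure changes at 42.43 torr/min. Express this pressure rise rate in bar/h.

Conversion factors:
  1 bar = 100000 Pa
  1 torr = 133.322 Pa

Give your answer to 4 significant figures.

42.43 torr/min × 133.322 Pa/torr ÷ 60 s/min = 94.2809 Pa/s
94.2809 Pa/s ÷ 100000 Pa/bar × 3600 s/h = 3.39411 bar/h

3.394 bar/h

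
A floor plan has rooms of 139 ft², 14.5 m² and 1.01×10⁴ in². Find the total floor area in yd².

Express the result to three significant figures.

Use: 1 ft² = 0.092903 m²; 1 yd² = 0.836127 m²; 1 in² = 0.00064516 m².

40.6 yd²

139 ft² × 0.092903 = 12.9135 m²
14.5 m² (already m²)
1.01×10⁴ in² × 0.00064516 = 6.51612 m²
Sum: 12.9135 + 14.5 + 6.51612 = 33.9296 m²
In yd²: 33.9296 / 0.836127 = 40.5795 yd²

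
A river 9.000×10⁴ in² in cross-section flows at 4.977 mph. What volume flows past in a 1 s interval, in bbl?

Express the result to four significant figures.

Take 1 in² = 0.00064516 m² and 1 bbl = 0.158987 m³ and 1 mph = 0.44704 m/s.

812.6 bbl

4.977 mph × 0.44704 → 2.22492 m/s
9.000×10⁴ in² × 0.00064516 → 58.0644 m²
V = v × A × t = 2.22492 m/s × 58.0644 m² × 1 s = 129.189 m³
129.189 m³ ÷ (0.158987 m³/bbl) = 812.576 bbl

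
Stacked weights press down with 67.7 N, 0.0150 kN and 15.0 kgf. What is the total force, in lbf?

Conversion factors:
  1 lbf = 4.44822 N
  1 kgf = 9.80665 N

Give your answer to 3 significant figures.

67.7 N (already N)
0.0150 kN × 1000 = 15 N
15.0 kgf × 9.80665 = 147.1 N
Combined: 67.7 + 15 + 147.1 = 229.8 N
In lbf: 229.8 / 4.44822 = 51.6611 lbf

51.7 lbf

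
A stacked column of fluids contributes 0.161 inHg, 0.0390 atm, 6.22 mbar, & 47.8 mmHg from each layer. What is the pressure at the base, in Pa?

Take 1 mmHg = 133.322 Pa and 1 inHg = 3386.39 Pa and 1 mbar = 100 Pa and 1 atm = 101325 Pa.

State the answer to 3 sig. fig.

0.161 inHg × 3386.39 = 545.209 Pa
0.0390 atm × 101325 = 3951.68 Pa
6.22 mbar × 100 = 622 Pa
47.8 mmHg × 133.322 = 6372.79 Pa
Sum: 545.209 + 3951.68 + 622 + 6372.79 = 11491.7 Pa

1.15×10⁴ Pa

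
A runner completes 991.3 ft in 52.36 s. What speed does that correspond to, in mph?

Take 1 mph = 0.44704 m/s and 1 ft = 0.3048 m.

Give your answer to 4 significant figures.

991.3 ft × 0.3048 = 302.148 m
v = d / t = 302.148 m / 52.36 s = 5.77059 m/s
5.77059 m/s ÷ (0.44704 m/s/mph) = 12.9084 mph

12.91 mph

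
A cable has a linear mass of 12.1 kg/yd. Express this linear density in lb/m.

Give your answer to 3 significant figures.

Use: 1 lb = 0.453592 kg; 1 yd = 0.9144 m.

12.1 kg/yd ÷ 0.9144 m/yd = 13.2327 kg/m
13.2327 kg/m ÷ 0.453592 kg/lb = 29.1731 lb/m

29.2 lb/m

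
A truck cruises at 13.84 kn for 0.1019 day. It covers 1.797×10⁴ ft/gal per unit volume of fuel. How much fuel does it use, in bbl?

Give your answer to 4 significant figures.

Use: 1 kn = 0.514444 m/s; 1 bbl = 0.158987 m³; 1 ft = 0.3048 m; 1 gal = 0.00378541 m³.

13.84 kn → 7.1199 m/s
0.1019 day → 8804.16 s
d = v × t = 7.1199 × 8804.16 = 62684.7 m
1.797×10⁴ ft/gal → 1.44694×10⁶ m/m³
V = d / (distance per unit fuel) = 62684.7 / 1.44694×10⁶ = 0.0433223 m³
In bbl: 0.0433223 / 0.158987 = 0.27249 bbl

0.2725 bbl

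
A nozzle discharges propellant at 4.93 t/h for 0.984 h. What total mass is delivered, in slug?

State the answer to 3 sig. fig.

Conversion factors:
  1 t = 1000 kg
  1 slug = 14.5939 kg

4.93 t/h → 1.36944 kg/s
0.984 h → 3542.4 s
m = ṁ × t = 1.36944 × 3542.4 = 4851.1 kg
In slug: 4851.1 / 14.5939 = 332.406 slug

332 slug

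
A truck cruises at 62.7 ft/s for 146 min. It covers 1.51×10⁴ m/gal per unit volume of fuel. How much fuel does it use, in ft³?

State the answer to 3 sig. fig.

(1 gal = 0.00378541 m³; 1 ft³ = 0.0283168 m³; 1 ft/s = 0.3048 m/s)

1.48 ft³

62.7 ft/s → 19.111 m/s
146 min → 8760 s
d = v × t = 19.111 × 8760 = 167412 m
1.51×10⁴ m/gal → 3.989×10⁶ m/m³
V = d / (distance per unit fuel) = 167412 / 3.989×10⁶ = 0.0419684 m³
In ft³: 0.0419684 / 0.0283168 = 1.4821 ft³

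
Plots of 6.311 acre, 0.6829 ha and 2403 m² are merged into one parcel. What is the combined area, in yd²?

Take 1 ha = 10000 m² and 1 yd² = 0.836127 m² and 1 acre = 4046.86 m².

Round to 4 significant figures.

4.159×10⁴ yd²

6.311 acre × 4046.86 = 25539.7 m²
0.6829 ha × 10000 = 6829 m²
2403 m² (already m²)
Sum: 25539.7 + 6829 + 2403 = 34771.7 m²
In yd²: 34771.7 / 0.836127 = 41586.6 yd²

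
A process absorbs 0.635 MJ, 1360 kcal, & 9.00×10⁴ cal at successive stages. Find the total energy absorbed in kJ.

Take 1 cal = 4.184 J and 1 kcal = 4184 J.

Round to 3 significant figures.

0.635 MJ × 1000000 → 635000 J
1360 kcal × 4184 → 5.69024×10⁶ J
9.00×10⁴ cal × 4.184 → 376560 J
Combined: 635000 + 5.69024×10⁶ + 376560 = 6.7018×10⁶ J
In kJ: 6.7018×10⁶ / 1000 = 6701.8 kJ

6700 kJ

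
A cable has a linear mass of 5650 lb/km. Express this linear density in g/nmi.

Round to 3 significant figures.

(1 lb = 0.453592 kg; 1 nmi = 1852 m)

4.75×10⁶ g/nmi

5650 lb/km × 0.453592 kg/lb ÷ 1000 m/km = 2.56279 kg/m
2.56279 kg/m ÷ 0.001 kg/g × 1852 m/nmi = 4.74629×10⁶ g/nmi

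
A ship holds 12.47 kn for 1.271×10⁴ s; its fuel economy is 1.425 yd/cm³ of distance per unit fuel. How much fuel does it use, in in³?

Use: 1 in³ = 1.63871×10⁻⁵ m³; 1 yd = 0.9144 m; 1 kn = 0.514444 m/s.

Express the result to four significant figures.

12.47 kn → 6.41512 m/s
d = v × t = 6.41512 × 12710 = 81536.2 m
1.425 yd/cm³ → 1.30302×10⁶ m/m³
V = d / (distance per unit fuel) = 81536.2 / 1.30302×10⁶ = 0.0625748 m³
In in³: 0.0625748 / 1.63871×10⁻⁵ = 3818.54 in³

3819 in³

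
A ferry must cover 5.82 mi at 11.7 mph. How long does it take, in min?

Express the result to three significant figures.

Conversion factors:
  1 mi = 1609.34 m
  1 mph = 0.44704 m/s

5.82 mi × 1609.34 → 9366.36 m
11.7 mph × 0.44704 → 5.23037 m/s
t = d / v = 9366.36 m / 5.23037 m/s = 1790.76 s
1790.76 s ÷ (60 s/min) = 29.846 min

29.8 min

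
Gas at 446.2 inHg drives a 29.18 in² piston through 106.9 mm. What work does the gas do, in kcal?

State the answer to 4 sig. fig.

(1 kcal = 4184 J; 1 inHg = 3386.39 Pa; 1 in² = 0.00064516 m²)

446.2 inHg → 1.51101×10⁶ Pa
29.18 in² → 0.0188258 m²
F = P × A = 1.51101×10⁶ × 0.0188258 = 28446 N
106.9 mm → 0.1069 m
W = F × d = 28446 × 0.1069 = 3040.88 J
In kcal: 3040.88 / 4184 = 0.726788 kcal

0.7268 kcal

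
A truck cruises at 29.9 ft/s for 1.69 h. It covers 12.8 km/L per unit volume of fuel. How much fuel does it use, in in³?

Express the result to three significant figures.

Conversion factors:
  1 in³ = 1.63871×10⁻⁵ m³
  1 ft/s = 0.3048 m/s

264 in³

29.9 ft/s → 9.11352 m/s
1.69 h → 6084 s
d = v × t = 9.11352 × 6084 = 55446.7 m
12.8 km/L → 1.28×10⁷ m/m³
V = d / (distance per unit fuel) = 55446.7 / 1.28×10⁷ = 0.00433177 m³
In in³: 0.00433177 / 1.63871×10⁻⁵ = 264.34 in³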